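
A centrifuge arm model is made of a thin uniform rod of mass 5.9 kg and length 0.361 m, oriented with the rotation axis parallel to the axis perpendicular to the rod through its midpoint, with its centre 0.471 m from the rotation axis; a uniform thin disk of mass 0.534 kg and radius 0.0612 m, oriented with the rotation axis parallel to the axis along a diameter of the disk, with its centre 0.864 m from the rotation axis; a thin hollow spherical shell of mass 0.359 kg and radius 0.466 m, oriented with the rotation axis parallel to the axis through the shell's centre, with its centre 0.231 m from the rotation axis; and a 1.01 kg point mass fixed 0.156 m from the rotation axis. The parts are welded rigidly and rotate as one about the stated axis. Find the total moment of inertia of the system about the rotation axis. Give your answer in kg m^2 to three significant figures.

Thin rod: I_cm = (1/12)ML² = (1/12)(5.9)(0.361)² = 0.064074 kg m^2; centre at d = 0.471 m, so I = I_cm + Md² gives I = 0.064074 + (5.9)(0.471)² = 1.3729 kg m^2.
Thin disk: I_cm = (1/4)MR² = (1/4)(0.534)(0.0612)² = 0.00050002 kg m^2; centre at d = 0.864 m, so I = I_cm + Md² gives I = 0.00050002 + (0.534)(0.864)² = 0.39913 kg m^2.
Spherical shell: I_cm = (2/3)MR² = (2/3)(0.359)(0.466)² = 0.051973 kg m^2; centre at d = 0.231 m, so I = I_cm + Md² gives I = 0.051973 + (0.359)(0.231)² = 0.071129 kg m^2.
Point mass: I_cm = 0; centre at d = 0.156 m, so I = I_cm + Md² gives I = 0 + (1.01)(0.156)² = 0.024579 kg m^2.
Total I = 1.3729 + 0.39913 + 0.071129 + 0.024579 = 1.8678 kg m^2.

1.87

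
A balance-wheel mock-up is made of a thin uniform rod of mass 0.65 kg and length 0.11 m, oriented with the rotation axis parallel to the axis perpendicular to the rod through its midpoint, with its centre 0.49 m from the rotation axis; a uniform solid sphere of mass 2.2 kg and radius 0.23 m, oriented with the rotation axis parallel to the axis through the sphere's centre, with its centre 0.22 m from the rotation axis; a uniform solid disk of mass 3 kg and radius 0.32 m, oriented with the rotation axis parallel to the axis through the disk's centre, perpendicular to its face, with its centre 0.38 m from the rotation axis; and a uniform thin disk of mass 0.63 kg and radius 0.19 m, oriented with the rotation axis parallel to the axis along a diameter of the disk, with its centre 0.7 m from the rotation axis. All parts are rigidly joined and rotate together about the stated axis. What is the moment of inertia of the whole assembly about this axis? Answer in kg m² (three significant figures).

1.21

Thin rod: I_cm = (1/12)ML² = (1/12)(0.65)(0.11)² = 0.00065542 kg m²; centre at d = 0.49 m, so the parallel axis theorem gives I = 0.00065542 + (0.65)(0.49)² = 0.15672 kg m².
Solid sphere: I_cm = (2/5)MR² = (2/5)(2.2)(0.23)² = 0.046552 kg m²; centre at d = 0.22 m, so the parallel axis theorem gives I = 0.046552 + (2.2)(0.22)² = 0.15303 kg m².
Solid disk: I_cm = (1/2)MR² = (1/2)(3)(0.32)² = 0.1536 kg m²; centre at d = 0.38 m, so the parallel axis theorem gives I = 0.1536 + (3)(0.38)² = 0.5868 kg m².
Thin disk: I_cm = (1/4)MR² = (1/4)(0.63)(0.19)² = 0.0056857 kg m²; centre at d = 0.7 m, so the parallel axis theorem gives I = 0.0056857 + (0.63)(0.7)² = 0.31439 kg m².
Total I = 0.15672 + 0.15303 + 0.5868 + 0.31439 = 1.2109 kg m².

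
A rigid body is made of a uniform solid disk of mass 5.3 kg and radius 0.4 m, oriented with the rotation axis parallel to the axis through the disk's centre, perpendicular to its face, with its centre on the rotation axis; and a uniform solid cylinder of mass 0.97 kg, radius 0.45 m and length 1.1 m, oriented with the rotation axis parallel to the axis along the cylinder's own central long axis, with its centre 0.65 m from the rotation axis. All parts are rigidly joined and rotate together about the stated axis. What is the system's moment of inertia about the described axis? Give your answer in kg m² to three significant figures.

Solid disk: I_cm = (1/2)MR² = (1/2)(5.3)(0.4)² = 0.424 kg m²; axis through the centre, so I = 0.424 kg m².
Solid cylinder: I_cm = (1/2)MR² = (1/2)(0.97)(0.45)² = 0.098213 kg m²; centre at d = 0.65 m, so the parallel axis theorem gives I = 0.098213 + (0.97)(0.65)² = 0.50804 kg m².
Total I = 0.424 + 0.50804 = 0.93204 kg m².

0.932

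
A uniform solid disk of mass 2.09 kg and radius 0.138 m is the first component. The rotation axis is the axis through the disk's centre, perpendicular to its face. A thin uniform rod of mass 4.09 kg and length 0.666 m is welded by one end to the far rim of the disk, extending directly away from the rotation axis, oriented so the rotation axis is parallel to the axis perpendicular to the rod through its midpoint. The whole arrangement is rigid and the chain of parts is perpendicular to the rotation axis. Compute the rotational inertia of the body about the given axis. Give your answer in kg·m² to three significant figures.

Solid disk: I_cm = (1/2)MR² = (1/2)(2.09)(0.138)² = 0.019901 kg·m²; axis through the centre, so I = 0.019901 kg·m².
Thin rod: I_cm = (1/12)ML² = (1/12)(4.09)(0.666)² = 0.15118 kg·m²; centre at d = 0.138 + 0.333 = 0.471 m, so I = I_cm + Md² gives I = 0.15118 + (4.09)(0.471)² = 1.0585 kg·m².
Total I = 0.019901 + 1.0585 = 1.0784 kg·m².

1.08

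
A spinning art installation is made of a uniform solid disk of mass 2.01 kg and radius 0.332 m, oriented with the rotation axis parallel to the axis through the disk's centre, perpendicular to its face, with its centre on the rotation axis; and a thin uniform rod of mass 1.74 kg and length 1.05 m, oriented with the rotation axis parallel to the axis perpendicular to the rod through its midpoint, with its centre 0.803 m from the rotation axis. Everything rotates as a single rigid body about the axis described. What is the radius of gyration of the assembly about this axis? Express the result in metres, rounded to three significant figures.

0.609

Solid disk: I_cm = (1/2)MR² = (1/2)(2.01)(0.332)² = 0.11078 kg m²; axis through the centre, so I = 0.11078 kg m².
Thin rod: I_cm = (1/12)ML² = (1/12)(1.74)(1.05)² = 0.15986 kg m²; centre at d = 0.803 m, so the parallel axis theorem gives I = 0.15986 + (1.74)(0.803)² = 1.2818 kg m².
Total I = 1.3926 kg m²; total mass M = 3.75 kg.
k = √(I/M) = √(1.3926/3.75) = 0.60939 m.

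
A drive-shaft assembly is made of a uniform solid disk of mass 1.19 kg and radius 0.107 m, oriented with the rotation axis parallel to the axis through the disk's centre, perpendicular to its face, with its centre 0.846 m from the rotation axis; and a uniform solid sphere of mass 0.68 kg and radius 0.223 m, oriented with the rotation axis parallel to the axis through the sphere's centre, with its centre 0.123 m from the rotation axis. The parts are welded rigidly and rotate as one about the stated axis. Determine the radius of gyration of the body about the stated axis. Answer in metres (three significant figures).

0.687

Solid disk: I_cm = (1/2)MR² = (1/2)(1.19)(0.107)² = 0.0068122 kg·m²; centre at d = 0.846 m, so the parallel axis theorem gives I = 0.0068122 + (1.19)(0.846)² = 0.85851 kg·m².
Solid sphere: I_cm = (2/5)MR² = (2/5)(0.68)(0.223)² = 0.013526 kg·m²; centre at d = 0.123 m, so the parallel axis theorem gives I = 0.013526 + (0.68)(0.123)² = 0.023814 kg·m².
Total I = 0.88233 kg·m²; total mass M = 1.87 kg.
k = √(I/M) = √(0.88233/1.87) = 0.6869 m.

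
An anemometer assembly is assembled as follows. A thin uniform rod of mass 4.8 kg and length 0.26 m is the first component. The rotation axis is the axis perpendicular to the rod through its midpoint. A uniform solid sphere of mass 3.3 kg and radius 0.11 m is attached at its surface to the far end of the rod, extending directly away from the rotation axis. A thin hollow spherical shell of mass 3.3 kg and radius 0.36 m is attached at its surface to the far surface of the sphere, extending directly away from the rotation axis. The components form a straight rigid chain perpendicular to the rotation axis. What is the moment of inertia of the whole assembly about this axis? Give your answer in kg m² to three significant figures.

Thin rod: I_cm = (1/12)ML² = (1/12)(4.8)(0.26)² = 0.02704 kg m²; axis through the centre, so I = 0.02704 kg m².
Solid sphere: I_cm = (2/5)MR² = (2/5)(3.3)(0.11)² = 0.015972 kg m²; centre at d = 0.13 + 0.11 = 0.24 m, so I = I_cm + Md² gives I = 0.015972 + (3.3)(0.24)² = 0.20605 kg m².
Spherical shell: I_cm = (2/3)MR² = (2/3)(3.3)(0.36)² = 0.28512 kg m²; centre at d = 0.13 + 0.11 + 0.11 + 0.36 = 0.71 m, so I = I_cm + Md² gives I = 0.28512 + (3.3)(0.71)² = 1.9486 kg m².
Total I = 0.02704 + 0.20605 + 1.9486 = 2.1817 kg m².

2.18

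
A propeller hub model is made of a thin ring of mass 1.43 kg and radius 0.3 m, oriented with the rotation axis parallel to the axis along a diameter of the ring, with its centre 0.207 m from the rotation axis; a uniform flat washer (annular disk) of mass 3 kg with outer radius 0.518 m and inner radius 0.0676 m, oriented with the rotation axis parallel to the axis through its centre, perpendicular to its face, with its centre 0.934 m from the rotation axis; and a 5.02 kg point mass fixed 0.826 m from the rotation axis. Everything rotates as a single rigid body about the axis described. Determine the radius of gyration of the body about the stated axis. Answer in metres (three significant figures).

Thin ring: I_cm = (1/2)MR² = (1/2)(1.43)(0.3)² = 0.06435 kg·m²; centre at d = 0.207 m, so the parallel axis theorem gives I = 0.06435 + (1.43)(0.207)² = 0.12562 kg·m².
Annular disk: I_cm = (1/2)M(R²+r²) = (1/2)(3)[(0.518)² + (0.0676)²] = 0.40934 kg·m²; centre at d = 0.934 m, so the parallel axis theorem gives I = 0.40934 + (3)(0.934)² = 3.0264 kg·m².
Point mass: I_cm = 0; centre at d = 0.826 m, so the parallel axis theorem gives I = 0 + (5.02)(0.826)² = 3.425 kg·m².
Total I = 6.5771 kg·m²; total mass M = 9.45 kg.
k = √(I/M) = √(6.5771/9.45) = 0.83426 m.

0.834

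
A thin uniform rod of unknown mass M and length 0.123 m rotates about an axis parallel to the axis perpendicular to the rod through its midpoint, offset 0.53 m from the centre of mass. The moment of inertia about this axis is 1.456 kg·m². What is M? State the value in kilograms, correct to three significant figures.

I = I_cm + Md² = (1/12)ML² + Md² = M·[0.0833333·(0.123)² + (0.53)²] = M·0.28216.
So M = 1.456 / 0.28216 = 5.1602 kg.

5.16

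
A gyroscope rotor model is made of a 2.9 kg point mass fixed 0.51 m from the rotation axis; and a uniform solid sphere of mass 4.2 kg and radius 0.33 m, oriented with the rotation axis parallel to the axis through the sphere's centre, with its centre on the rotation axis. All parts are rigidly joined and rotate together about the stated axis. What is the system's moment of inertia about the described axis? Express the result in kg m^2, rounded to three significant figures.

0.937

Point mass: I_cm = 0; centre at d = 0.51 m, so I = I_cm + Md² gives I = 0 + (2.9)(0.51)² = 0.75429 kg m^2.
Solid sphere: I_cm = (2/5)MR² = (2/5)(4.2)(0.33)² = 0.18295 kg m^2; axis through the centre, so I = 0.18295 kg m^2.
Total I = 0.75429 + 0.18295 = 0.93724 kg m^2.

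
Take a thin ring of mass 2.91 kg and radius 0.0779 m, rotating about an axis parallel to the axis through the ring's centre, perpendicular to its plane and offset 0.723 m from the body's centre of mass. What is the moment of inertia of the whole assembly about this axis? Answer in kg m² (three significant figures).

I_cm = MR² = (2.91)(0.0779)² = 0.017659 kg m²; centre at d = 0.723 m, so I = I_cm + Md² gives I = 0.017659 + (2.91)(0.723)² = 1.5388 kg m².

1.54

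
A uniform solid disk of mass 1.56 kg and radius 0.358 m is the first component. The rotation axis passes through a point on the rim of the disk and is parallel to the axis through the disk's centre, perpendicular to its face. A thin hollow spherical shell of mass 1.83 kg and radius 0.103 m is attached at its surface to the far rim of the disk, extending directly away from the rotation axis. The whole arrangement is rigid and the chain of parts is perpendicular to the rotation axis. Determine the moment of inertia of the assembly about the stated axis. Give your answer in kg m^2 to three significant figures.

1.54

Solid disk: I_cm = (1/2)MR² = (1/2)(1.56)(0.358)² = 0.099968 kg m^2; centre at d = 0.358 m, so I = I_cm + Md² gives I = 0.099968 + (1.56)(0.358)² = 0.2999 kg m^2.
Spherical shell: I_cm = (2/3)MR² = (2/3)(1.83)(0.103)² = 0.012943 kg m^2; centre at d = 0.358 + 0.358 + 0.103 = 0.819 m, so I = I_cm + Md² gives I = 0.012943 + (1.83)(0.819)² = 1.2404 kg m^2.
Total I = 0.2999 + 1.2404 = 1.5403 kg m^2.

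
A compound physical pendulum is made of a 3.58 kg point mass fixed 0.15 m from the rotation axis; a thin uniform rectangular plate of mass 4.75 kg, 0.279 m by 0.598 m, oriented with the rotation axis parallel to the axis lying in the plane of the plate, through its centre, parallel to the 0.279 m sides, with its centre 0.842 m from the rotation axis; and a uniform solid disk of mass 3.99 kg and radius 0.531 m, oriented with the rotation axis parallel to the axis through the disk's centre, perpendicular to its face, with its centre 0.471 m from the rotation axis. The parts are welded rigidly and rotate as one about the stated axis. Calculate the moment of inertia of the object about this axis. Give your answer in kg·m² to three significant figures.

Point mass: I_cm = 0; centre at d = 0.15 m, so the parallel axis theorem gives I = 0 + (3.58)(0.15)² = 0.08055 kg·m².
Rectangular plate: I_cm = (1/12)Mb² = (1/12)(4.75)(0.598)² = 0.14155 kg·m²; centre at d = 0.842 m, so the parallel axis theorem gives I = 0.14155 + (4.75)(0.842)² = 3.5091 kg·m².
Solid disk: I_cm = (1/2)MR² = (1/2)(3.99)(0.531)² = 0.56251 kg·m²; centre at d = 0.471 m, so the parallel axis theorem gives I = 0.56251 + (3.99)(0.471)² = 1.4477 kg·m².
Total I = 0.08055 + 3.5091 + 1.4477 = 5.0373 kg·m².

5.04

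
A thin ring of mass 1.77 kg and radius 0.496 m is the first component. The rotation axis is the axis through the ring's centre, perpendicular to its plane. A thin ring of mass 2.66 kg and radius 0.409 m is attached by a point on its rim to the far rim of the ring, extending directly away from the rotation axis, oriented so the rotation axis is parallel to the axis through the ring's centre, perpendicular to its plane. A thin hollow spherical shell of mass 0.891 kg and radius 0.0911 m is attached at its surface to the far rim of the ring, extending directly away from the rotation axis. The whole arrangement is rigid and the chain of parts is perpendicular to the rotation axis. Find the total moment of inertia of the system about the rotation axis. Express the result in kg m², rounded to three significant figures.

Thin ring: I_cm = MR² = (1.77)(0.496)² = 0.43545 kg m²; axis through the centre, so I = 0.43545 kg m².
Thin ring: I_cm = MR² = (2.66)(0.409)² = 0.44497 kg m²; centre at d = 0.496 + 0.409 = 0.905 m, so I = I_cm + Md² gives I = 0.44497 + (2.66)(0.905)² = 2.6236 kg m².
Spherical shell: I_cm = (2/3)MR² = (2/3)(0.891)(0.0911)² = 0.0049297 kg m²; centre at d = 0.496 + 0.409 + 0.409 + 0.0911 = 1.4051 m, so I = I_cm + Md² gives I = 0.0049297 + (0.891)(1.4051)² = 1.764 kg m².
Total I = 0.43545 + 2.6236 + 1.764 = 4.8231 kg m².

4.82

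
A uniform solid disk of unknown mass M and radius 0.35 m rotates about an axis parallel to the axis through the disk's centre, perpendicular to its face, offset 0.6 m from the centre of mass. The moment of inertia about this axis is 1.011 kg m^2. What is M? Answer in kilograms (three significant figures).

I = I_cm + Md² = (1/2)MR² + Md² = M·[0.5·(0.35)² + (0.6)²] = M·0.42125.
So M = 1.011 / 0.42125 = 2.4 kg.

2.40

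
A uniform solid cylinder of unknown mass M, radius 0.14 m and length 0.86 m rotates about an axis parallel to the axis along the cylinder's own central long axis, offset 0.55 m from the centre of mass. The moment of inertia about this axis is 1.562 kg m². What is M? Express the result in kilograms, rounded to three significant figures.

I = I_cm + Md² = (1/2)MR² + Md² = M·[0.5·(0.14)² + (0.55)²] = M·0.3123.
So M = 1.562 / 0.3123 = 5.0016 kg.

5.00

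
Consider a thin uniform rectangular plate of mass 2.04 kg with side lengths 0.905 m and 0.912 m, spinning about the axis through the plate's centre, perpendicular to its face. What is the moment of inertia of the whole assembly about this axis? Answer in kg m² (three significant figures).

0.281

I_cm = (1/12)M(a²+b²) = (1/12)(2.04)[(0.905)² + (0.912)²] = 0.28063 kg m²; axis through the centre, so I = 0.28063 kg m².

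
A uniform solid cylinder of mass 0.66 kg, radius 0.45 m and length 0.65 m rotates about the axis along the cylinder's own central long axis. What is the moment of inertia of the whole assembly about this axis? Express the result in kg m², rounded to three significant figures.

0.0668

I_cm = (1/2)MR² = (1/2)(0.66)(0.45)² = 0.066825 kg m²; axis through the centre, so I = 0.066825 kg m².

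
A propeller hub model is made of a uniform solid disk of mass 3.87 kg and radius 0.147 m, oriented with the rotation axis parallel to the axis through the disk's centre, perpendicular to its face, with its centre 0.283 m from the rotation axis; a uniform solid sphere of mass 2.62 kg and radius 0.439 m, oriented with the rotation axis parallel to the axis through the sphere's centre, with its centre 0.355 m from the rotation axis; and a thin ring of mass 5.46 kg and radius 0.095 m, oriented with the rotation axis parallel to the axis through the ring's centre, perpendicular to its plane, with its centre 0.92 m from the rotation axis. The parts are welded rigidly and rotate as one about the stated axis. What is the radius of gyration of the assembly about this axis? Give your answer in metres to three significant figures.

Solid disk: I_cm = (1/2)MR² = (1/2)(3.87)(0.147)² = 0.041813 kg m^2; centre at d = 0.283 m, so I = I_cm + Md² gives I = 0.041813 + (3.87)(0.283)² = 0.35176 kg m^2.
Solid sphere: I_cm = (2/5)MR² = (2/5)(2.62)(0.439)² = 0.20197 kg m^2; centre at d = 0.355 m, so I = I_cm + Md² gives I = 0.20197 + (2.62)(0.355)² = 0.53216 kg m^2.
Thin ring: I_cm = MR² = (5.46)(0.095)² = 0.049277 kg m^2; centre at d = 0.92 m, so I = I_cm + Md² gives I = 0.049277 + (5.46)(0.92)² = 4.6706 kg m^2.
Total I = 5.5545 kg m^2; total mass M = 11.95 kg.
k = √(I/M) = √(5.5545/11.95) = 0.68177 m.

0.682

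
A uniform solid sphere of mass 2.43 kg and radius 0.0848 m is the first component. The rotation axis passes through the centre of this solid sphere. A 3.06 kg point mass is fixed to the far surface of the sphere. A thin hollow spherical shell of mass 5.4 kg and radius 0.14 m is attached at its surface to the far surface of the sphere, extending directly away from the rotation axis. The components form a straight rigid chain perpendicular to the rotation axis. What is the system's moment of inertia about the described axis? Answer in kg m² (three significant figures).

0.372

Solid sphere: I_cm = (2/5)MR² = (2/5)(2.43)(0.0848)² = 0.0069897 kg m²; axis through the centre, so I = 0.0069897 kg m².
Point mass: I_cm = 0; centre at d = 0.0848 m, so the parallel axis theorem gives I = 0 + (3.06)(0.0848)² = 0.022005 kg m².
Spherical shell: I_cm = (2/3)MR² = (2/3)(5.4)(0.14)² = 0.07056 kg m²; centre at d = 0.0848 + 0.14 = 0.2248 m, so the parallel axis theorem gives I = 0.07056 + (5.4)(0.2248)² = 0.34345 kg m².
Total I = 0.0069897 + 0.022005 + 0.34345 = 0.37244 kg m².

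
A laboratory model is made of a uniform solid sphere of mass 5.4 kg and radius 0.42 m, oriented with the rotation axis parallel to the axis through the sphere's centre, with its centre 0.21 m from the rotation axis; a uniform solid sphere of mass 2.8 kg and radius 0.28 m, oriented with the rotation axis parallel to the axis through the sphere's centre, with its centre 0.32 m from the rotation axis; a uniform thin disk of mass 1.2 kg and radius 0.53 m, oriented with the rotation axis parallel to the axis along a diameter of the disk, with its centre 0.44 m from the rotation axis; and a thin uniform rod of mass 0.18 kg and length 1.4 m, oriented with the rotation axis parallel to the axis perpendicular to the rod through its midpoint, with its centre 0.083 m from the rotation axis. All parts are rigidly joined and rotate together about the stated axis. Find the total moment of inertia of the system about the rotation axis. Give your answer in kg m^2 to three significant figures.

Solid sphere: I_cm = (2/5)MR² = (2/5)(5.4)(0.42)² = 0.38102 kg m^2; centre at d = 0.21 m, so I = I_cm + Md² gives I = 0.38102 + (5.4)(0.21)² = 0.61916 kg m^2.
Solid sphere: I_cm = (2/5)MR² = (2/5)(2.8)(0.28)² = 0.087808 kg m^2; centre at d = 0.32 m, so I = I_cm + Md² gives I = 0.087808 + (2.8)(0.32)² = 0.37453 kg m^2.
Thin disk: I_cm = (1/4)MR² = (1/4)(1.2)(0.53)² = 0.08427 kg m^2; centre at d = 0.44 m, so I = I_cm + Md² gives I = 0.08427 + (1.2)(0.44)² = 0.31659 kg m^2.
Thin rod: I_cm = (1/12)ML² = (1/12)(0.18)(1.4)² = 0.0294 kg m^2; centre at d = 0.083 m, so I = I_cm + Md² gives I = 0.0294 + (0.18)(0.083)² = 0.03064 kg m^2.
Total I = 0.61916 + 0.37453 + 0.31659 + 0.03064 = 1.3409 kg m^2.

1.34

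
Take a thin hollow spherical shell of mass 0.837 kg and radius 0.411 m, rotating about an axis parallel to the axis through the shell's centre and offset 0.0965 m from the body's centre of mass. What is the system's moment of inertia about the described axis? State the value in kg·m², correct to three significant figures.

I_cm = (2/3)MR² = (2/3)(0.837)(0.411)² = 0.094258 kg·m²; centre at d = 0.0965 m, so I = I_cm + Md² gives I = 0.094258 + (0.837)(0.0965)² = 0.10205 kg·m².

0.102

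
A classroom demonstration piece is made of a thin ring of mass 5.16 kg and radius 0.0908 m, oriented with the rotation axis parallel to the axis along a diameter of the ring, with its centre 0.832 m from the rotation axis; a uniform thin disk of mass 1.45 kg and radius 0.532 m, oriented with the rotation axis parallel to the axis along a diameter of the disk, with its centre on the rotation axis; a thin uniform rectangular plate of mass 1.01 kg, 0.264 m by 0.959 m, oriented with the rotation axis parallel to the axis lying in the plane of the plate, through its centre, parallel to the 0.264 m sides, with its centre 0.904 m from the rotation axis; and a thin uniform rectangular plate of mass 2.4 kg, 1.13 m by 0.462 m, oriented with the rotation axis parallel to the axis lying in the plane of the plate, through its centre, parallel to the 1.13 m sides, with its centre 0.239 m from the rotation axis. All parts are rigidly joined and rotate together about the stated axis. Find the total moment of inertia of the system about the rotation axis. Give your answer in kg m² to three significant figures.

4.78

Thin ring: I_cm = (1/2)MR² = (1/2)(5.16)(0.0908)² = 0.021271 kg m²; centre at d = 0.832 m, so the parallel axis theorem gives I = 0.021271 + (5.16)(0.832)² = 3.5931 kg m².
Thin disk: I_cm = (1/4)MR² = (1/4)(1.45)(0.532)² = 0.1026 kg m²; axis through the centre, so I = 0.1026 kg m².
Rectangular plate: I_cm = (1/12)Mb² = (1/12)(1.01)(0.959)² = 0.077406 kg m²; centre at d = 0.904 m, so the parallel axis theorem gives I = 0.077406 + (1.01)(0.904)² = 0.90279 kg m².
Rectangular plate: I_cm = (1/12)Mb² = (1/12)(2.4)(0.462)² = 0.042689 kg m²; centre at d = 0.239 m, so the parallel axis theorem gives I = 0.042689 + (2.4)(0.239)² = 0.17978 kg m².
Total I = 3.5931 + 0.1026 + 0.90279 + 0.17978 = 4.7783 kg m².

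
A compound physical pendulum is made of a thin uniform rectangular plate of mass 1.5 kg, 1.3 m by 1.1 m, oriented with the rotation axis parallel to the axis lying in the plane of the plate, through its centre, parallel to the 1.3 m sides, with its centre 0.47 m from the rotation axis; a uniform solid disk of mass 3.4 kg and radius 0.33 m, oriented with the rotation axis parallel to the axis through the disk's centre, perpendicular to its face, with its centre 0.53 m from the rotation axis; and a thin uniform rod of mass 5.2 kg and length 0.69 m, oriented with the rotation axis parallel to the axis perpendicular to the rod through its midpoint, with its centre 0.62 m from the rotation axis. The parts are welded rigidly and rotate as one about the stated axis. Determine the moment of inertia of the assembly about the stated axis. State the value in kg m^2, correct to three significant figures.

Rectangular plate: I_cm = (1/12)Mb² = (1/12)(1.5)(1.1)² = 0.15125 kg m^2; centre at d = 0.47 m, so the parallel axis theorem gives I = 0.15125 + (1.5)(0.47)² = 0.4826 kg m^2.
Solid disk: I_cm = (1/2)MR² = (1/2)(3.4)(0.33)² = 0.18513 kg m^2; centre at d = 0.53 m, so the parallel axis theorem gives I = 0.18513 + (3.4)(0.53)² = 1.1402 kg m^2.
Thin rod: I_cm = (1/12)ML² = (1/12)(5.2)(0.69)² = 0.20631 kg m^2; centre at d = 0.62 m, so the parallel axis theorem gives I = 0.20631 + (5.2)(0.62)² = 2.2052 kg m^2.
Total I = 0.4826 + 1.1402 + 2.2052 = 3.828 kg m^2.

3.83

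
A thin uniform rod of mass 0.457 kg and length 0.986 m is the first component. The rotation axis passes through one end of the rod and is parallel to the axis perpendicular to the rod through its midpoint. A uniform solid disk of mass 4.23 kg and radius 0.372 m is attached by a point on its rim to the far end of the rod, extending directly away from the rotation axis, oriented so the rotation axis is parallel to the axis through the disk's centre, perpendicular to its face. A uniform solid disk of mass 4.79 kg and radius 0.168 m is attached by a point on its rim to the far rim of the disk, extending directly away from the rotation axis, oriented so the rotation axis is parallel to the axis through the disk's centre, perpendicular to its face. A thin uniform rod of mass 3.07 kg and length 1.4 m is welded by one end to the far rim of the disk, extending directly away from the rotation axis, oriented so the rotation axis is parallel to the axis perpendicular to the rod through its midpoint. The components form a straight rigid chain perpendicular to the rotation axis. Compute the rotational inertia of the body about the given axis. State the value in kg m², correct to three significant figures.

49.6

Thin rod: I_cm = (1/12)ML² = (1/12)(0.457)(0.986)² = 0.037024 kg m²; centre at d = 0.493 m, so the parallel axis theorem gives I = 0.037024 + (0.457)(0.493)² = 0.1481 kg m².
Solid disk: I_cm = (1/2)MR² = (1/2)(4.23)(0.372)² = 0.29268 kg m²; centre at d = 0.493 + 0.493 + 0.372 = 1.358 m, so the parallel axis theorem gives I = 0.29268 + (4.23)(1.358)² = 8.0935 kg m².
Solid disk: I_cm = (1/2)MR² = (1/2)(4.79)(0.168)² = 0.067596 kg m²; centre at d = 0.493 + 0.493 + 0.372 + 0.372 + 0.168 = 1.898 m, so the parallel axis theorem gives I = 0.067596 + (4.79)(1.898)² = 17.323 kg m².
Thin rod: I_cm = (1/12)ML² = (1/12)(3.07)(1.4)² = 0.50143 kg m²; centre at d = 0.493 + 0.493 + 0.372 + 0.372 + 0.168 + 0.168 + 0.7 = 2.766 m, so the parallel axis theorem gives I = 0.50143 + (3.07)(2.766)² = 23.989 kg m².
Total I = 0.1481 + 8.0935 + 17.323 + 23.989 = 49.554 kg m².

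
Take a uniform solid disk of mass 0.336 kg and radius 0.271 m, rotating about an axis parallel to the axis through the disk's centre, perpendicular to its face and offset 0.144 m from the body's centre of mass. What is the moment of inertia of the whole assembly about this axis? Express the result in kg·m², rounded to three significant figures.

0.0193

I_cm = (1/2)MR² = (1/2)(0.336)(0.271)² = 0.012338 kg·m²; centre at d = 0.144 m, so the parallel axis theorem gives I = 0.012338 + (0.336)(0.144)² = 0.019305 kg·m².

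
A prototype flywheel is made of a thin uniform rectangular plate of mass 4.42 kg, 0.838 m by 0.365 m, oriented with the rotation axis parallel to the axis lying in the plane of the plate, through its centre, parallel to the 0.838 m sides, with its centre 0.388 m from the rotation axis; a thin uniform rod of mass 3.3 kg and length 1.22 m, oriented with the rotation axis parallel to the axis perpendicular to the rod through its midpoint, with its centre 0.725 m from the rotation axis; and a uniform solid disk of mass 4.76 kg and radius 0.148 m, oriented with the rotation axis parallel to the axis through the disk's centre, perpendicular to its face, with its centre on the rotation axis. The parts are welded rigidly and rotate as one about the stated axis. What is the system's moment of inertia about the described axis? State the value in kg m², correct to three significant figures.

2.91

Rectangular plate: I_cm = (1/12)Mb² = (1/12)(4.42)(0.365)² = 0.049071 kg m²; centre at d = 0.388 m, so the parallel axis theorem gives I = 0.049071 + (4.42)(0.388)² = 0.71448 kg m².
Thin rod: I_cm = (1/12)ML² = (1/12)(3.3)(1.22)² = 0.40931 kg m²; centre at d = 0.725 m, so the parallel axis theorem gives I = 0.40931 + (3.3)(0.725)² = 2.1439 kg m².
Solid disk: I_cm = (1/2)MR² = (1/2)(4.76)(0.148)² = 0.052132 kg m²; axis through the centre, so I = 0.052132 kg m².
Total I = 0.71448 + 2.1439 + 0.052132 = 2.9105 kg m².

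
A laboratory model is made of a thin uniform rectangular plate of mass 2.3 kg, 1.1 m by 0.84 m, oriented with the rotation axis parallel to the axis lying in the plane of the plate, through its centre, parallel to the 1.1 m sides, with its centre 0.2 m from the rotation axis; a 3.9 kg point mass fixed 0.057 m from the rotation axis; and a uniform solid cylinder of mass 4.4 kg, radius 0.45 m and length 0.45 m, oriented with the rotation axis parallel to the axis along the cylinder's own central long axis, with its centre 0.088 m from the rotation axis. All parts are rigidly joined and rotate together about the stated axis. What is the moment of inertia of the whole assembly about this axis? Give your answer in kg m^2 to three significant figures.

0.719

Rectangular plate: I_cm = (1/12)Mb² = (1/12)(2.3)(0.84)² = 0.13524 kg m^2; centre at d = 0.2 m, so I = I_cm + Md² gives I = 0.13524 + (2.3)(0.2)² = 0.22724 kg m^2.
Point mass: I_cm = 0; centre at d = 0.057 m, so I = I_cm + Md² gives I = 0 + (3.9)(0.057)² = 0.012671 kg m^2.
Solid cylinder: I_cm = (1/2)MR² = (1/2)(4.4)(0.45)² = 0.4455 kg m^2; centre at d = 0.088 m, so I = I_cm + Md² gives I = 0.4455 + (4.4)(0.088)² = 0.47957 kg m^2.
Total I = 0.22724 + 0.012671 + 0.47957 = 0.71948 kg m^2.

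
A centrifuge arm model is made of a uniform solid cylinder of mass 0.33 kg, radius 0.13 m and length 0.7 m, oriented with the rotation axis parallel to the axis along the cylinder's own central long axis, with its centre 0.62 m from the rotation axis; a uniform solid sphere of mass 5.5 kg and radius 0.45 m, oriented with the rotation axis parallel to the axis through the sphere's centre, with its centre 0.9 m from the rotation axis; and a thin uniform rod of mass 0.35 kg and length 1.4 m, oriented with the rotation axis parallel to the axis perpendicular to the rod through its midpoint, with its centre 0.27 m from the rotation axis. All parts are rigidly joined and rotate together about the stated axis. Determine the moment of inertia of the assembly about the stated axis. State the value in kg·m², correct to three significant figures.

Solid cylinder: I_cm = (1/2)MR² = (1/2)(0.33)(0.13)² = 0.0027885 kg·m²; centre at d = 0.62 m, so the parallel axis theorem gives I = 0.0027885 + (0.33)(0.62)² = 0.12964 kg·m².
Solid sphere: I_cm = (2/5)MR² = (2/5)(5.5)(0.45)² = 0.4455 kg·m²; centre at d = 0.9 m, so the parallel axis theorem gives I = 0.4455 + (5.5)(0.9)² = 4.9005 kg·m².
Thin rod: I_cm = (1/12)ML² = (1/12)(0.35)(1.4)² = 0.057167 kg·m²; centre at d = 0.27 m, so the parallel axis theorem gives I = 0.057167 + (0.35)(0.27)² = 0.082682 kg·m².
Total I = 0.12964 + 4.9005 + 0.082682 = 5.1128 kg·m².

5.11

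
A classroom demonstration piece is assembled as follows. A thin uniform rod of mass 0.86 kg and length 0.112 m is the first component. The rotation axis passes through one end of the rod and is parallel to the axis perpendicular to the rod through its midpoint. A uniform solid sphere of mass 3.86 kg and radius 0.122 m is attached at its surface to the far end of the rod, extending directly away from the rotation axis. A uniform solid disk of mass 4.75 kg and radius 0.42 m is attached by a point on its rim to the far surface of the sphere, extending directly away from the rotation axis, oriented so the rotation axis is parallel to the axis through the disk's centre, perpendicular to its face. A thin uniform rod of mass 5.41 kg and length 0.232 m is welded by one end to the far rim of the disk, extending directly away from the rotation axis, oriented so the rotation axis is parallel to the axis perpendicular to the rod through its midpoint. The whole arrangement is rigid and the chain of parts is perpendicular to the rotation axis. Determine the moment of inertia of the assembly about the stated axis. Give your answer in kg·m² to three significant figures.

12.9

Thin rod: I_cm = (1/12)ML² = (1/12)(0.86)(0.112)² = 0.00089899 kg·m²; centre at d = 0.056 m, so the parallel axis theorem gives I = 0.00089899 + (0.86)(0.056)² = 0.0035959 kg·m².
Solid sphere: I_cm = (2/5)MR² = (2/5)(3.86)(0.122)² = 0.022981 kg·m²; centre at d = 0.056 + 0.056 + 0.122 = 0.234 m, so the parallel axis theorem gives I = 0.022981 + (3.86)(0.234)² = 0.23434 kg·m².
Solid disk: I_cm = (1/2)MR² = (1/2)(4.75)(0.42)² = 0.41895 kg·m²; centre at d = 0.056 + 0.056 + 0.122 + 0.122 + 0.42 = 0.776 m, so the parallel axis theorem gives I = 0.41895 + (4.75)(0.776)² = 3.2793 kg·m².
Thin rod: I_cm = (1/12)ML² = (1/12)(5.41)(0.232)² = 0.024266 kg·m²; centre at d = 0.056 + 0.056 + 0.122 + 0.122 + 0.42 + 0.42 + 0.116 = 1.312 m, so the parallel axis theorem gives I = 0.024266 + (5.41)(1.312)² = 9.3367 kg·m².
Total I = 0.0035959 + 0.23434 + 3.2793 + 9.3367 = 12.854 kg·m².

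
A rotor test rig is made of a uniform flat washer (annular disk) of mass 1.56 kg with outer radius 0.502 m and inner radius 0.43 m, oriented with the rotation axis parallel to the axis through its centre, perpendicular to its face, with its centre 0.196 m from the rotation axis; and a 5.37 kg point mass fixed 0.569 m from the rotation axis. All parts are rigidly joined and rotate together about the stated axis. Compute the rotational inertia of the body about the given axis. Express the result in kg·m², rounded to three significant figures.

Annular disk: I_cm = (1/2)M(R²+r²) = (1/2)(1.56)[(0.502)² + (0.43)²] = 0.34079 kg·m²; centre at d = 0.196 m, so the parallel axis theorem gives I = 0.34079 + (1.56)(0.196)² = 0.40071 kg·m².
Point mass: I_cm = 0; centre at d = 0.569 m, so the parallel axis theorem gives I = 0 + (5.37)(0.569)² = 1.7386 kg·m².
Total I = 0.40071 + 1.7386 = 2.1393 kg·m².

2.14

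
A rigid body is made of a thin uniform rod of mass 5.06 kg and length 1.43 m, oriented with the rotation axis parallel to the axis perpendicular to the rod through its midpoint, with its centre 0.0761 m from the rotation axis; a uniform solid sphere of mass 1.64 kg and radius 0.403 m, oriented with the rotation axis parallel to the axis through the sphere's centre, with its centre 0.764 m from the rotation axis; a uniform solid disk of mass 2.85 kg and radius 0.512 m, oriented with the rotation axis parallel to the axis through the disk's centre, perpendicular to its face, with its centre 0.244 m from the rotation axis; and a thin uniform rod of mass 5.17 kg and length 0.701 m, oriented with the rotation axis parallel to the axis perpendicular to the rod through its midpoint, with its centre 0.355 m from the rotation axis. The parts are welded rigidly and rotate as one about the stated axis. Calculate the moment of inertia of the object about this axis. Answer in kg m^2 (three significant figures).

3.36

Thin rod: I_cm = (1/12)ML² = (1/12)(5.06)(1.43)² = 0.86227 kg m^2; centre at d = 0.0761 m, so the parallel axis theorem gives I = 0.86227 + (5.06)(0.0761)² = 0.89157 kg m^2.
Solid sphere: I_cm = (2/5)MR² = (2/5)(1.64)(0.403)² = 0.10654 kg m^2; centre at d = 0.764 m, so the parallel axis theorem gives I = 0.10654 + (1.64)(0.764)² = 1.0638 kg m^2.
Solid disk: I_cm = (1/2)MR² = (1/2)(2.85)(0.512)² = 0.37356 kg m^2; centre at d = 0.244 m, so the parallel axis theorem gives I = 0.37356 + (2.85)(0.244)² = 0.54323 kg m^2.
Thin rod: I_cm = (1/12)ML² = (1/12)(5.17)(0.701)² = 0.21171 kg m^2; centre at d = 0.355 m, so the parallel axis theorem gives I = 0.21171 + (5.17)(0.355)² = 0.86326 kg m^2.
Total I = 0.89157 + 1.0638 + 0.54323 + 0.86326 = 3.3619 kg m^2.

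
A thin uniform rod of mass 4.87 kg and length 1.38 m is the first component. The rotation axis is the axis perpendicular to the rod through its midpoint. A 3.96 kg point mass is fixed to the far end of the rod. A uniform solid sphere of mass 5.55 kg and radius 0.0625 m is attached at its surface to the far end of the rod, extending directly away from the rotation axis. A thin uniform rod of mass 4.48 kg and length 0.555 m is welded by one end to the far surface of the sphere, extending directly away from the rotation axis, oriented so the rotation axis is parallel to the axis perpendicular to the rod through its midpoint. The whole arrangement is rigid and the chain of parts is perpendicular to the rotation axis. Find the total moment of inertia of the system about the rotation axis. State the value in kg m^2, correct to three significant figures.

11.3

Thin rod: I_cm = (1/12)ML² = (1/12)(4.87)(1.38)² = 0.77287 kg m^2; axis through the centre, so I = 0.77287 kg m^2.
Point mass: I_cm = 0; centre at d = 0.69 m, so I = I_cm + Md² gives I = 0 + (3.96)(0.69)² = 1.8854 kg m^2.
Solid sphere: I_cm = (2/5)MR² = (2/5)(5.55)(0.0625)² = 0.0086719 kg m^2; centre at d = 0.69 + 0.0625 = 0.7525 m, so I = I_cm + Md² gives I = 0.0086719 + (5.55)(0.7525)² = 3.1514 kg m^2.
Thin rod: I_cm = (1/12)ML² = (1/12)(4.48)(0.555)² = 0.115 kg m^2; centre at d = 0.69 + 0.0625 + 0.0625 + 0.2775 = 1.0925 m, so I = I_cm + Md² gives I = 0.115 + (4.48)(1.0925)² = 5.4621 kg m^2.
Total I = 0.77287 + 1.8854 + 3.1514 + 5.4621 = 11.272 kg m^2.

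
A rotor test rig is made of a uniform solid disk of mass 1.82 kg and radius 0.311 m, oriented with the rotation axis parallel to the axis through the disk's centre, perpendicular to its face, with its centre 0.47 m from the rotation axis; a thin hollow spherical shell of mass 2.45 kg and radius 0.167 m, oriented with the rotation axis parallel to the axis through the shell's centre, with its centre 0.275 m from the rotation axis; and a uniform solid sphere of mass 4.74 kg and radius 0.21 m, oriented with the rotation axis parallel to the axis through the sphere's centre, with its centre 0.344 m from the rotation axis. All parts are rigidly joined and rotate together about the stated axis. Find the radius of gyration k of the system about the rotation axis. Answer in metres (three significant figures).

Solid disk: I_cm = (1/2)MR² = (1/2)(1.82)(0.311)² = 0.088016 kg m²; centre at d = 0.47 m, so the parallel axis theorem gives I = 0.088016 + (1.82)(0.47)² = 0.49005 kg m².
Spherical shell: I_cm = (2/3)MR² = (2/3)(2.45)(0.167)² = 0.045552 kg m²; centre at d = 0.275 m, so the parallel axis theorem gives I = 0.045552 + (2.45)(0.275)² = 0.23083 kg m².
Solid sphere: I_cm = (2/5)MR² = (2/5)(4.74)(0.21)² = 0.083614 kg m²; centre at d = 0.344 m, so the parallel axis theorem gives I = 0.083614 + (4.74)(0.344)² = 0.64453 kg m².
Total I = 1.3654 kg m²; total mass M = 9.01 kg.
k = √(I/M) = √(1.3654/9.01) = 0.38929 m.

0.389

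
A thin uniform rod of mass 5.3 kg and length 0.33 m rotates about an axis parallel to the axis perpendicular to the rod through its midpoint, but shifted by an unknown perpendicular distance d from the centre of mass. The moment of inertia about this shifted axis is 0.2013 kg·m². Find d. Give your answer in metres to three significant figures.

0.170

About the centre-of-mass axis, I_cm = (1/12)ML² = (1/12)(5.3)(0.33)² = 0.048098 kg·m².
Parallel axis theorem: I = I_cm + Md², so Md² = 0.2013 − 0.048098 = 0.1532 kg·m².
d = √(0.1532 / 5.3) = 0.17002 m.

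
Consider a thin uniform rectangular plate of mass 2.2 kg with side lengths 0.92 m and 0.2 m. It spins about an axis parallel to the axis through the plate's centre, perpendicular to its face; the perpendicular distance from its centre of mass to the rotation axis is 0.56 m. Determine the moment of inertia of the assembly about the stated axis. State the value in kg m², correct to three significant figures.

0.852

I_cm = (1/12)M(a²+b²) = (1/12)(2.2)[(0.92)² + (0.2)²] = 0.16251 kg m²; centre at d = 0.56 m, so the parallel axis theorem gives I = 0.16251 + (2.2)(0.56)² = 0.85243 kg m².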